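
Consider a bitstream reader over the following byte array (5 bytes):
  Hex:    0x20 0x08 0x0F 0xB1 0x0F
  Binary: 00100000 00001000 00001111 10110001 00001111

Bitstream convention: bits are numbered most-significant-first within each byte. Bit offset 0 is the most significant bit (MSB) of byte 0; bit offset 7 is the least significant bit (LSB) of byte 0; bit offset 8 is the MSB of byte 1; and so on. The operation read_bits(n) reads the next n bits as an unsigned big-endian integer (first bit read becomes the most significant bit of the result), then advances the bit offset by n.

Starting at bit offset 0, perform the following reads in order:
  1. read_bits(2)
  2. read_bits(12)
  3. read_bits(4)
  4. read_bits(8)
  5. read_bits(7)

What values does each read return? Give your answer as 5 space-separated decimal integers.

Answer: 0 2050 0 62 98

Derivation:
Read 1: bits[0:2] width=2 -> value=0 (bin 00); offset now 2 = byte 0 bit 2; 38 bits remain
Read 2: bits[2:14] width=12 -> value=2050 (bin 100000000010); offset now 14 = byte 1 bit 6; 26 bits remain
Read 3: bits[14:18] width=4 -> value=0 (bin 0000); offset now 18 = byte 2 bit 2; 22 bits remain
Read 4: bits[18:26] width=8 -> value=62 (bin 00111110); offset now 26 = byte 3 bit 2; 14 bits remain
Read 5: bits[26:33] width=7 -> value=98 (bin 1100010); offset now 33 = byte 4 bit 1; 7 bits remain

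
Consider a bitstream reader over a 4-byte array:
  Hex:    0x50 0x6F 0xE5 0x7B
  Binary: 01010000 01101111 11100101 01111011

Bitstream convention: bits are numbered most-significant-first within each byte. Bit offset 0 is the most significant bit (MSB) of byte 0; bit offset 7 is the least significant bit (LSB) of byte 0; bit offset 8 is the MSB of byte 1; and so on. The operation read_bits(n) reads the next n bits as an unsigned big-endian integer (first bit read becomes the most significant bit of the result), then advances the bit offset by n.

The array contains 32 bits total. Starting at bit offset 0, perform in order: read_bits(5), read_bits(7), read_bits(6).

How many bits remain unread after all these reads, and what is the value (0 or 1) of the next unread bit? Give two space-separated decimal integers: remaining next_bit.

Read 1: bits[0:5] width=5 -> value=10 (bin 01010); offset now 5 = byte 0 bit 5; 27 bits remain
Read 2: bits[5:12] width=7 -> value=6 (bin 0000110); offset now 12 = byte 1 bit 4; 20 bits remain
Read 3: bits[12:18] width=6 -> value=63 (bin 111111); offset now 18 = byte 2 bit 2; 14 bits remain

Answer: 14 1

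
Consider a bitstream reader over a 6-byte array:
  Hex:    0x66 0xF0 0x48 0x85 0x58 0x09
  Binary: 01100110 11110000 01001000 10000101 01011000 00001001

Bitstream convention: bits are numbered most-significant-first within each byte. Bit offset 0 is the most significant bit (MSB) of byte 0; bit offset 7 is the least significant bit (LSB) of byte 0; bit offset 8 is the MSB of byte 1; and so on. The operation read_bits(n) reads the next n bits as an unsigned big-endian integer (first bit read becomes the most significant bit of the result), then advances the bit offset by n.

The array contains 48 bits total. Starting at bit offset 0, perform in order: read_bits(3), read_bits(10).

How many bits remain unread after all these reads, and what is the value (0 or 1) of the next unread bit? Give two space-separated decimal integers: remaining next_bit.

Answer: 35 0

Derivation:
Read 1: bits[0:3] width=3 -> value=3 (bin 011); offset now 3 = byte 0 bit 3; 45 bits remain
Read 2: bits[3:13] width=10 -> value=222 (bin 0011011110); offset now 13 = byte 1 bit 5; 35 bits remain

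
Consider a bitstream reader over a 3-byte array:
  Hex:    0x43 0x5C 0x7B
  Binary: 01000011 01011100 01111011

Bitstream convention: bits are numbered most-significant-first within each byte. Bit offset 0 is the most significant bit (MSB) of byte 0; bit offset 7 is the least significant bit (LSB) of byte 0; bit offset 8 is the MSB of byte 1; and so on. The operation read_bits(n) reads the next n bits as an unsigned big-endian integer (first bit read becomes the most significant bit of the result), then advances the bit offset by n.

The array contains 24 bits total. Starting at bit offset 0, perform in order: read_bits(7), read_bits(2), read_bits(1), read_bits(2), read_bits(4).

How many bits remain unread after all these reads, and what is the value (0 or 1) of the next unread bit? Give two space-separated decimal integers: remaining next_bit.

Answer: 8 0

Derivation:
Read 1: bits[0:7] width=7 -> value=33 (bin 0100001); offset now 7 = byte 0 bit 7; 17 bits remain
Read 2: bits[7:9] width=2 -> value=2 (bin 10); offset now 9 = byte 1 bit 1; 15 bits remain
Read 3: bits[9:10] width=1 -> value=1 (bin 1); offset now 10 = byte 1 bit 2; 14 bits remain
Read 4: bits[10:12] width=2 -> value=1 (bin 01); offset now 12 = byte 1 bit 4; 12 bits remain
Read 5: bits[12:16] width=4 -> value=12 (bin 1100); offset now 16 = byte 2 bit 0; 8 bits remain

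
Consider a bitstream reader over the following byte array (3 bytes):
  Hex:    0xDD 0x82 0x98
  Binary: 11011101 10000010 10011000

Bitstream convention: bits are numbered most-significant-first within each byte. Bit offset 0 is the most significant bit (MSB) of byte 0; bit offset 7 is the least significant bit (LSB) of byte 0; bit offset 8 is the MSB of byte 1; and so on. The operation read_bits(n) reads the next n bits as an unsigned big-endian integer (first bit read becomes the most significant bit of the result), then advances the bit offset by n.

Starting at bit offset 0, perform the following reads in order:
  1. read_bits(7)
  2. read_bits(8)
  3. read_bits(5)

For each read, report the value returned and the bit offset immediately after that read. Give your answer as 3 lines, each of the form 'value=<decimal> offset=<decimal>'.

Answer: value=110 offset=7
value=193 offset=15
value=9 offset=20

Derivation:
Read 1: bits[0:7] width=7 -> value=110 (bin 1101110); offset now 7 = byte 0 bit 7; 17 bits remain
Read 2: bits[7:15] width=8 -> value=193 (bin 11000001); offset now 15 = byte 1 bit 7; 9 bits remain
Read 3: bits[15:20] width=5 -> value=9 (bin 01001); offset now 20 = byte 2 bit 4; 4 bits remain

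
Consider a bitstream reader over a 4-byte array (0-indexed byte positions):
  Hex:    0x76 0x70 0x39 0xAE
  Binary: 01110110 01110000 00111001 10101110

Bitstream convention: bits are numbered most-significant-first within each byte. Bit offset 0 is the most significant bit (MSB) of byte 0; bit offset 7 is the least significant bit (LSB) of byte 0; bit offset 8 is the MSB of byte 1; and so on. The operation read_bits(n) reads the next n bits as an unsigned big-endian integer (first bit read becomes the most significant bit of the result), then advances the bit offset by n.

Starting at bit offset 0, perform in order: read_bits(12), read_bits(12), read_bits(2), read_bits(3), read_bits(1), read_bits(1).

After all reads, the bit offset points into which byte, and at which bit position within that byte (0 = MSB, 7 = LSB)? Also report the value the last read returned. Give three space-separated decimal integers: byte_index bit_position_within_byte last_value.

Answer: 3 7 1

Derivation:
Read 1: bits[0:12] width=12 -> value=1895 (bin 011101100111); offset now 12 = byte 1 bit 4; 20 bits remain
Read 2: bits[12:24] width=12 -> value=57 (bin 000000111001); offset now 24 = byte 3 bit 0; 8 bits remain
Read 3: bits[24:26] width=2 -> value=2 (bin 10); offset now 26 = byte 3 bit 2; 6 bits remain
Read 4: bits[26:29] width=3 -> value=5 (bin 101); offset now 29 = byte 3 bit 5; 3 bits remain
Read 5: bits[29:30] width=1 -> value=1 (bin 1); offset now 30 = byte 3 bit 6; 2 bits remain
Read 6: bits[30:31] width=1 -> value=1 (bin 1); offset now 31 = byte 3 bit 7; 1 bits remain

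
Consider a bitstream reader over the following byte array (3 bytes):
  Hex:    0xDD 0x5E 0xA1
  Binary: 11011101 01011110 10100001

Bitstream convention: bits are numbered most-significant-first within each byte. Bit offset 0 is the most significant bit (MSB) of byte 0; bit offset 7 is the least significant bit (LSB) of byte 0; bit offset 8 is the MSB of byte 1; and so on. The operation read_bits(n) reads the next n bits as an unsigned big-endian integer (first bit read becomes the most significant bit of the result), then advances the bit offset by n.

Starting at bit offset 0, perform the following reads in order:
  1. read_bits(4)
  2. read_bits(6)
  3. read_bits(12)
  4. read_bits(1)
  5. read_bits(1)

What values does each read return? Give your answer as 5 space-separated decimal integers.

Answer: 13 53 1960 0 1

Derivation:
Read 1: bits[0:4] width=4 -> value=13 (bin 1101); offset now 4 = byte 0 bit 4; 20 bits remain
Read 2: bits[4:10] width=6 -> value=53 (bin 110101); offset now 10 = byte 1 bit 2; 14 bits remain
Read 3: bits[10:22] width=12 -> value=1960 (bin 011110101000); offset now 22 = byte 2 bit 6; 2 bits remain
Read 4: bits[22:23] width=1 -> value=0 (bin 0); offset now 23 = byte 2 bit 7; 1 bits remain
Read 5: bits[23:24] width=1 -> value=1 (bin 1); offset now 24 = byte 3 bit 0; 0 bits remain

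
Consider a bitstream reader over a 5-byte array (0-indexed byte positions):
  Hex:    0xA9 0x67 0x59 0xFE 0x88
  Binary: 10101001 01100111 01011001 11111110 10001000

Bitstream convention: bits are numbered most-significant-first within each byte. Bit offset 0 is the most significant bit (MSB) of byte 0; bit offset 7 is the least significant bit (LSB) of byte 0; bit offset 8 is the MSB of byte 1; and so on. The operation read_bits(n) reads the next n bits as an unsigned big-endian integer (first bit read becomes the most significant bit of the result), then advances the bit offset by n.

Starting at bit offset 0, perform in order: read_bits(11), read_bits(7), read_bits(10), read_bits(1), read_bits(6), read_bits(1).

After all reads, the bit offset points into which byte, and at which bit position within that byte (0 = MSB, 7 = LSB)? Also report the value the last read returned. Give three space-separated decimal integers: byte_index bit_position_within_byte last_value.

Read 1: bits[0:11] width=11 -> value=1355 (bin 10101001011); offset now 11 = byte 1 bit 3; 29 bits remain
Read 2: bits[11:18] width=7 -> value=29 (bin 0011101); offset now 18 = byte 2 bit 2; 22 bits remain
Read 3: bits[18:28] width=10 -> value=415 (bin 0110011111); offset now 28 = byte 3 bit 4; 12 bits remain
Read 4: bits[28:29] width=1 -> value=1 (bin 1); offset now 29 = byte 3 bit 5; 11 bits remain
Read 5: bits[29:35] width=6 -> value=52 (bin 110100); offset now 35 = byte 4 bit 3; 5 bits remain
Read 6: bits[35:36] width=1 -> value=0 (bin 0); offset now 36 = byte 4 bit 4; 4 bits remain

Answer: 4 4 0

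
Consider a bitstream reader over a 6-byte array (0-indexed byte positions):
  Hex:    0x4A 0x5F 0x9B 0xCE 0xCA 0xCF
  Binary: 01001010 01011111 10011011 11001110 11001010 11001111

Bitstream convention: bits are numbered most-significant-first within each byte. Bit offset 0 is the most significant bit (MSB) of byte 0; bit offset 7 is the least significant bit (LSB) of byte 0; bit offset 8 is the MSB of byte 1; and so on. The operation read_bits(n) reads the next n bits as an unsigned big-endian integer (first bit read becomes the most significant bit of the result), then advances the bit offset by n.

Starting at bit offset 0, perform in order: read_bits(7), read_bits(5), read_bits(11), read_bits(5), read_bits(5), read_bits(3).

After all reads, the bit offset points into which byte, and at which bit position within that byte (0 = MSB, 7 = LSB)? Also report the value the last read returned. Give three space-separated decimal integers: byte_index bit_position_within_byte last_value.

Read 1: bits[0:7] width=7 -> value=37 (bin 0100101); offset now 7 = byte 0 bit 7; 41 bits remain
Read 2: bits[7:12] width=5 -> value=5 (bin 00101); offset now 12 = byte 1 bit 4; 36 bits remain
Read 3: bits[12:23] width=11 -> value=1997 (bin 11111001101); offset now 23 = byte 2 bit 7; 25 bits remain
Read 4: bits[23:28] width=5 -> value=28 (bin 11100); offset now 28 = byte 3 bit 4; 20 bits remain
Read 5: bits[28:33] width=5 -> value=29 (bin 11101); offset now 33 = byte 4 bit 1; 15 bits remain
Read 6: bits[33:36] width=3 -> value=4 (bin 100); offset now 36 = byte 4 bit 4; 12 bits remain

Answer: 4 4 4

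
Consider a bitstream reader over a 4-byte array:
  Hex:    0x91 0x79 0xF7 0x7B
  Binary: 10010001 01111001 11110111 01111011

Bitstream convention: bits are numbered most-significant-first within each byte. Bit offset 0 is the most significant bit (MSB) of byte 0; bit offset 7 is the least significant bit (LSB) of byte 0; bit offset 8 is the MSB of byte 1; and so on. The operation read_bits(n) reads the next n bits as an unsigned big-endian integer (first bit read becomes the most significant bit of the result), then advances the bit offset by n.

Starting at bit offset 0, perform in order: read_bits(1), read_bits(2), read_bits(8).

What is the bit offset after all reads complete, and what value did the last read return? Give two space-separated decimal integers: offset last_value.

Read 1: bits[0:1] width=1 -> value=1 (bin 1); offset now 1 = byte 0 bit 1; 31 bits remain
Read 2: bits[1:3] width=2 -> value=0 (bin 00); offset now 3 = byte 0 bit 3; 29 bits remain
Read 3: bits[3:11] width=8 -> value=139 (bin 10001011); offset now 11 = byte 1 bit 3; 21 bits remain

Answer: 11 139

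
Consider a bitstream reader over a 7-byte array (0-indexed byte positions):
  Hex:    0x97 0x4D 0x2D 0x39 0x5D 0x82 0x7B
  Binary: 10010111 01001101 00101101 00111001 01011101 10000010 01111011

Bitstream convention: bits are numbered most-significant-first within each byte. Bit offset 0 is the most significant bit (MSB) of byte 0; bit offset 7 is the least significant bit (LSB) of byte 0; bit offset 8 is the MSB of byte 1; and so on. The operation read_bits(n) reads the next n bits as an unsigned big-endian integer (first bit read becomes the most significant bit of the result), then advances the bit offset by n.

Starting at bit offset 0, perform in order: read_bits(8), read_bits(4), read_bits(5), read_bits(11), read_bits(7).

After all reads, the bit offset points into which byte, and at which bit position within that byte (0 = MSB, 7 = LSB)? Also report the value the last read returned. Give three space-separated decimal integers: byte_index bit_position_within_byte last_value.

Read 1: bits[0:8] width=8 -> value=151 (bin 10010111); offset now 8 = byte 1 bit 0; 48 bits remain
Read 2: bits[8:12] width=4 -> value=4 (bin 0100); offset now 12 = byte 1 bit 4; 44 bits remain
Read 3: bits[12:17] width=5 -> value=26 (bin 11010); offset now 17 = byte 2 bit 1; 39 bits remain
Read 4: bits[17:28] width=11 -> value=723 (bin 01011010011); offset now 28 = byte 3 bit 4; 28 bits remain
Read 5: bits[28:35] width=7 -> value=74 (bin 1001010); offset now 35 = byte 4 bit 3; 21 bits remain

Answer: 4 3 74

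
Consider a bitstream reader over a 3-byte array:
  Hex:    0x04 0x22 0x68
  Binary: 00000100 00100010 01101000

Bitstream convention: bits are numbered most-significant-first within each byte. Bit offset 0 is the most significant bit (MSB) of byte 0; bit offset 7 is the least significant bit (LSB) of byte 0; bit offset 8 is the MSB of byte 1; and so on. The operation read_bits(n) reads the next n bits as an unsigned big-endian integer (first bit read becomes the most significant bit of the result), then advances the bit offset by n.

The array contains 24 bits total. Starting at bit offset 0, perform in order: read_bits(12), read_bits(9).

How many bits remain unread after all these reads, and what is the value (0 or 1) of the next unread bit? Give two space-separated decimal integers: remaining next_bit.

Answer: 3 0

Derivation:
Read 1: bits[0:12] width=12 -> value=66 (bin 000001000010); offset now 12 = byte 1 bit 4; 12 bits remain
Read 2: bits[12:21] width=9 -> value=77 (bin 001001101); offset now 21 = byte 2 bit 5; 3 bits remain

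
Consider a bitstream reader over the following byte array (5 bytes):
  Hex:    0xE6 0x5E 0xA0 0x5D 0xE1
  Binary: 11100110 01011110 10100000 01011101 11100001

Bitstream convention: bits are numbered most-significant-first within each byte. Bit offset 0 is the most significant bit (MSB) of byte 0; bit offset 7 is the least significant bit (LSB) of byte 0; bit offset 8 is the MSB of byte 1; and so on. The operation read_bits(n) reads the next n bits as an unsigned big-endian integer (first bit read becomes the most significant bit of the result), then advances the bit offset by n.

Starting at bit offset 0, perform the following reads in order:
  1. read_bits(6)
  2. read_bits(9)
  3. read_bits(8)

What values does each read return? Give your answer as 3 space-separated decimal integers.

Read 1: bits[0:6] width=6 -> value=57 (bin 111001); offset now 6 = byte 0 bit 6; 34 bits remain
Read 2: bits[6:15] width=9 -> value=303 (bin 100101111); offset now 15 = byte 1 bit 7; 25 bits remain
Read 3: bits[15:23] width=8 -> value=80 (bin 01010000); offset now 23 = byte 2 bit 7; 17 bits remain

Answer: 57 303 80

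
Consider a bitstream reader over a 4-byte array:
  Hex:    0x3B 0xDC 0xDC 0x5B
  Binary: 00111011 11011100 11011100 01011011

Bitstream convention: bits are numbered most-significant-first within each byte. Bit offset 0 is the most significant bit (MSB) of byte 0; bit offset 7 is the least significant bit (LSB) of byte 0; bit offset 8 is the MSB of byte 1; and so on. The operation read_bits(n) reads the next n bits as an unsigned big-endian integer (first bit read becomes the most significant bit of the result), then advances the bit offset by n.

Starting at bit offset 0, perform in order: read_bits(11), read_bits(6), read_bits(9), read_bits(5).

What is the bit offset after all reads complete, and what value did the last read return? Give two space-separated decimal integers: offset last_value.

Answer: 31 13

Derivation:
Read 1: bits[0:11] width=11 -> value=478 (bin 00111011110); offset now 11 = byte 1 bit 3; 21 bits remain
Read 2: bits[11:17] width=6 -> value=57 (bin 111001); offset now 17 = byte 2 bit 1; 15 bits remain
Read 3: bits[17:26] width=9 -> value=369 (bin 101110001); offset now 26 = byte 3 bit 2; 6 bits remain
Read 4: bits[26:31] width=5 -> value=13 (bin 01101); offset now 31 = byte 3 bit 7; 1 bits remain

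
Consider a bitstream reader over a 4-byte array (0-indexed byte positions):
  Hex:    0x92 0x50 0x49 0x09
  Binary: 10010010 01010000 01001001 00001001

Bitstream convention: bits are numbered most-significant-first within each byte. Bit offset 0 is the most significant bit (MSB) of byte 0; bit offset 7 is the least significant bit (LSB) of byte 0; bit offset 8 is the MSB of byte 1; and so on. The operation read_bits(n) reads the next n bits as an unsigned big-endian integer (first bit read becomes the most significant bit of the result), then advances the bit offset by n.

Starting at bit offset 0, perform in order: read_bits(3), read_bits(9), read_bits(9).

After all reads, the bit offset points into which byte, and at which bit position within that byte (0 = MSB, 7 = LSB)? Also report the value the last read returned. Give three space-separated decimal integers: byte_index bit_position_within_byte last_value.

Answer: 2 5 9

Derivation:
Read 1: bits[0:3] width=3 -> value=4 (bin 100); offset now 3 = byte 0 bit 3; 29 bits remain
Read 2: bits[3:12] width=9 -> value=293 (bin 100100101); offset now 12 = byte 1 bit 4; 20 bits remain
Read 3: bits[12:21] width=9 -> value=9 (bin 000001001); offset now 21 = byte 2 bit 5; 11 bits remain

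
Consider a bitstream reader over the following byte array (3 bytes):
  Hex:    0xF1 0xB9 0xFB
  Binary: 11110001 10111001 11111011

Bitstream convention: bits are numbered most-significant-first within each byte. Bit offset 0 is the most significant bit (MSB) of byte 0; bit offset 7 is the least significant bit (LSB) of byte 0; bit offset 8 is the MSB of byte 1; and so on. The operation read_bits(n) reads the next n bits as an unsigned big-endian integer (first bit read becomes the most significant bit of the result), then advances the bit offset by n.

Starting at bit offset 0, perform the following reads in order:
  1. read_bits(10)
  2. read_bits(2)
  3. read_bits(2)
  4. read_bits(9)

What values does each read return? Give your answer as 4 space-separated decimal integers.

Answer: 966 3 2 253

Derivation:
Read 1: bits[0:10] width=10 -> value=966 (bin 1111000110); offset now 10 = byte 1 bit 2; 14 bits remain
Read 2: bits[10:12] width=2 -> value=3 (bin 11); offset now 12 = byte 1 bit 4; 12 bits remain
Read 3: bits[12:14] width=2 -> value=2 (bin 10); offset now 14 = byte 1 bit 6; 10 bits remain
Read 4: bits[14:23] width=9 -> value=253 (bin 011111101); offset now 23 = byte 2 bit 7; 1 bits remain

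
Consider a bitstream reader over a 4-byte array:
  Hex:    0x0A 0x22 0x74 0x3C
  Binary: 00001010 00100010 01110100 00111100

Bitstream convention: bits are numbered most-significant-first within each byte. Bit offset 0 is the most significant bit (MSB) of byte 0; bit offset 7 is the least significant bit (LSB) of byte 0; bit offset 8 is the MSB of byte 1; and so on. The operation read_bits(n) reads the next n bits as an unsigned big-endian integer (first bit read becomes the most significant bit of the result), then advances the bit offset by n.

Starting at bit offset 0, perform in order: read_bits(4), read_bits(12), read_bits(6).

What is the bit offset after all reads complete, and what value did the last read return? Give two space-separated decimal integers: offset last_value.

Read 1: bits[0:4] width=4 -> value=0 (bin 0000); offset now 4 = byte 0 bit 4; 28 bits remain
Read 2: bits[4:16] width=12 -> value=2594 (bin 101000100010); offset now 16 = byte 2 bit 0; 16 bits remain
Read 3: bits[16:22] width=6 -> value=29 (bin 011101); offset now 22 = byte 2 bit 6; 10 bits remain

Answer: 22 29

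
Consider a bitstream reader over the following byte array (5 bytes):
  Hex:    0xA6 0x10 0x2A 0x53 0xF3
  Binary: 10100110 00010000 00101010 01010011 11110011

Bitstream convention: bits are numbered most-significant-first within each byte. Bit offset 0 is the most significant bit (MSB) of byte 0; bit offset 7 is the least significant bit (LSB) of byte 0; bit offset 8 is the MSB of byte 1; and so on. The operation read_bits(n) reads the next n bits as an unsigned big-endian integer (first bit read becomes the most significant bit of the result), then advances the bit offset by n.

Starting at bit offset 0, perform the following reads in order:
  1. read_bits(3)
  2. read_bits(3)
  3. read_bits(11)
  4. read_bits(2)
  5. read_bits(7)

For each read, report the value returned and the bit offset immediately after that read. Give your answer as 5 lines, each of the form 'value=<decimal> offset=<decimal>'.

Read 1: bits[0:3] width=3 -> value=5 (bin 101); offset now 3 = byte 0 bit 3; 37 bits remain
Read 2: bits[3:6] width=3 -> value=1 (bin 001); offset now 6 = byte 0 bit 6; 34 bits remain
Read 3: bits[6:17] width=11 -> value=1056 (bin 10000100000); offset now 17 = byte 2 bit 1; 23 bits remain
Read 4: bits[17:19] width=2 -> value=1 (bin 01); offset now 19 = byte 2 bit 3; 21 bits remain
Read 5: bits[19:26] width=7 -> value=41 (bin 0101001); offset now 26 = byte 3 bit 2; 14 bits remain

Answer: value=5 offset=3
value=1 offset=6
value=1056 offset=17
value=1 offset=19
value=41 offset=26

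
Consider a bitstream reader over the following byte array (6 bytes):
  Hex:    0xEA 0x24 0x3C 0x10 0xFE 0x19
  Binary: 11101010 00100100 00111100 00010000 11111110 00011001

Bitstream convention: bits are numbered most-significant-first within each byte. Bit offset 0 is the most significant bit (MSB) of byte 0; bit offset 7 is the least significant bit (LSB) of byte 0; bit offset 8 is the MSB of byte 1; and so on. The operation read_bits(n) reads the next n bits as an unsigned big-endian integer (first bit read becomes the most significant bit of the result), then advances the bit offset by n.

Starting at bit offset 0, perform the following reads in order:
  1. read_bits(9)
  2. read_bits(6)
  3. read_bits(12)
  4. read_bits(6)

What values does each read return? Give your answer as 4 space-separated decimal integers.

Read 1: bits[0:9] width=9 -> value=468 (bin 111010100); offset now 9 = byte 1 bit 1; 39 bits remain
Read 2: bits[9:15] width=6 -> value=18 (bin 010010); offset now 15 = byte 1 bit 7; 33 bits remain
Read 3: bits[15:27] width=12 -> value=480 (bin 000111100000); offset now 27 = byte 3 bit 3; 21 bits remain
Read 4: bits[27:33] width=6 -> value=33 (bin 100001); offset now 33 = byte 4 bit 1; 15 bits remain

Answer: 468 18 480 33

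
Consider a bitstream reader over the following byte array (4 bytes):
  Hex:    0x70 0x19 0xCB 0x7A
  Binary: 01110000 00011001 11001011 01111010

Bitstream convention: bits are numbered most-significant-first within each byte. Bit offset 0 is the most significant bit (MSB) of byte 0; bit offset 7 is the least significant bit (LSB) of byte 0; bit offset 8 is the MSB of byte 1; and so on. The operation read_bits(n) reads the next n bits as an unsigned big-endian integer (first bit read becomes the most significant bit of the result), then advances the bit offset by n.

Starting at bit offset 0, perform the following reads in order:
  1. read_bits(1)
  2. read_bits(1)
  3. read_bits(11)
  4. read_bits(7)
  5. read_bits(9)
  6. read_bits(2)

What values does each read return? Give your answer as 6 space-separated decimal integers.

Answer: 0 1 1539 28 367 1

Derivation:
Read 1: bits[0:1] width=1 -> value=0 (bin 0); offset now 1 = byte 0 bit 1; 31 bits remain
Read 2: bits[1:2] width=1 -> value=1 (bin 1); offset now 2 = byte 0 bit 2; 30 bits remain
Read 3: bits[2:13] width=11 -> value=1539 (bin 11000000011); offset now 13 = byte 1 bit 5; 19 bits remain
Read 4: bits[13:20] width=7 -> value=28 (bin 0011100); offset now 20 = byte 2 bit 4; 12 bits remain
Read 5: bits[20:29] width=9 -> value=367 (bin 101101111); offset now 29 = byte 3 bit 5; 3 bits remain
Read 6: bits[29:31] width=2 -> value=1 (bin 01); offset now 31 = byte 3 bit 7; 1 bits remain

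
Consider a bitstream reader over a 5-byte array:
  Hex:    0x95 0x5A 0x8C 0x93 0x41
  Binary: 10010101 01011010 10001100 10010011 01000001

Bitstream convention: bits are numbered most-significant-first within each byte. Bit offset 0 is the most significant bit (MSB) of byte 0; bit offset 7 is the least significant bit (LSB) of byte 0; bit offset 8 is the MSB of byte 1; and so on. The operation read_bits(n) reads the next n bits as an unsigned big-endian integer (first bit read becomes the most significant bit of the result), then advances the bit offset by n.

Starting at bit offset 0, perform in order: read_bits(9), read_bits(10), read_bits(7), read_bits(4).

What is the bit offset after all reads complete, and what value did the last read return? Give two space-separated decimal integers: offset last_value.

Answer: 30 4

Derivation:
Read 1: bits[0:9] width=9 -> value=298 (bin 100101010); offset now 9 = byte 1 bit 1; 31 bits remain
Read 2: bits[9:19] width=10 -> value=724 (bin 1011010100); offset now 19 = byte 2 bit 3; 21 bits remain
Read 3: bits[19:26] width=7 -> value=50 (bin 0110010); offset now 26 = byte 3 bit 2; 14 bits remain
Read 4: bits[26:30] width=4 -> value=4 (bin 0100); offset now 30 = byte 3 bit 6; 10 bits remain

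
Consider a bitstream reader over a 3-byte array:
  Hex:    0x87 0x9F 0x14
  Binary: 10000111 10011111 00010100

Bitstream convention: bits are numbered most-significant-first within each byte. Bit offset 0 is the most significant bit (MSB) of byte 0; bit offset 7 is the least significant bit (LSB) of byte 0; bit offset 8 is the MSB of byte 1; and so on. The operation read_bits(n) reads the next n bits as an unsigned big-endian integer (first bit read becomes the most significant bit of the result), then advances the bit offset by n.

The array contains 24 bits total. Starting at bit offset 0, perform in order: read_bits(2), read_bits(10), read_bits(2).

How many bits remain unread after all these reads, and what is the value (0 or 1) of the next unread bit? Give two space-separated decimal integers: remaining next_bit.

Read 1: bits[0:2] width=2 -> value=2 (bin 10); offset now 2 = byte 0 bit 2; 22 bits remain
Read 2: bits[2:12] width=10 -> value=121 (bin 0001111001); offset now 12 = byte 1 bit 4; 12 bits remain
Read 3: bits[12:14] width=2 -> value=3 (bin 11); offset now 14 = byte 1 bit 6; 10 bits remain

Answer: 10 1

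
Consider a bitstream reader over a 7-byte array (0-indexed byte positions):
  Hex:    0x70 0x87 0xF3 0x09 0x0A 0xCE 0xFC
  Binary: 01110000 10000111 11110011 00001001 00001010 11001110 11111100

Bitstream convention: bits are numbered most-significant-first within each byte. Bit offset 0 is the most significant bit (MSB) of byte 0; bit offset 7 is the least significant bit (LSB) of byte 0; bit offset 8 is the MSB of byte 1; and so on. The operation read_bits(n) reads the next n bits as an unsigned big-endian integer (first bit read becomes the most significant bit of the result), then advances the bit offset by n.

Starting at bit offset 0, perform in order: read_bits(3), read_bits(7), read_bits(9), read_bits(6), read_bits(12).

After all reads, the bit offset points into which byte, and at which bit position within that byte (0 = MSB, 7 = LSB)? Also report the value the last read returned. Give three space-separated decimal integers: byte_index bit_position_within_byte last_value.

Read 1: bits[0:3] width=3 -> value=3 (bin 011); offset now 3 = byte 0 bit 3; 53 bits remain
Read 2: bits[3:10] width=7 -> value=66 (bin 1000010); offset now 10 = byte 1 bit 2; 46 bits remain
Read 3: bits[10:19] width=9 -> value=63 (bin 000111111); offset now 19 = byte 2 bit 3; 37 bits remain
Read 4: bits[19:25] width=6 -> value=38 (bin 100110); offset now 25 = byte 3 bit 1; 31 bits remain
Read 5: bits[25:37] width=12 -> value=289 (bin 000100100001); offset now 37 = byte 4 bit 5; 19 bits remain

Answer: 4 5 289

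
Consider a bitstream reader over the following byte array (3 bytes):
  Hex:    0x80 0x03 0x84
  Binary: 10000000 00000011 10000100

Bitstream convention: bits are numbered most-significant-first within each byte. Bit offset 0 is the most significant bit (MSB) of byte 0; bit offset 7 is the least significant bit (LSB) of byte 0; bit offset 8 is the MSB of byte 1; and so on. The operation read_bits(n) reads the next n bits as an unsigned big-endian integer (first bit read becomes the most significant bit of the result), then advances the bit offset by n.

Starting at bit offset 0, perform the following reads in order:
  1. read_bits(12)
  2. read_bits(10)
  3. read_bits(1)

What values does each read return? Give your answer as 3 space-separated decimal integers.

Answer: 2048 225 0

Derivation:
Read 1: bits[0:12] width=12 -> value=2048 (bin 100000000000); offset now 12 = byte 1 bit 4; 12 bits remain
Read 2: bits[12:22] width=10 -> value=225 (bin 0011100001); offset now 22 = byte 2 bit 6; 2 bits remain
Read 3: bits[22:23] width=1 -> value=0 (bin 0); offset now 23 = byte 2 bit 7; 1 bits remain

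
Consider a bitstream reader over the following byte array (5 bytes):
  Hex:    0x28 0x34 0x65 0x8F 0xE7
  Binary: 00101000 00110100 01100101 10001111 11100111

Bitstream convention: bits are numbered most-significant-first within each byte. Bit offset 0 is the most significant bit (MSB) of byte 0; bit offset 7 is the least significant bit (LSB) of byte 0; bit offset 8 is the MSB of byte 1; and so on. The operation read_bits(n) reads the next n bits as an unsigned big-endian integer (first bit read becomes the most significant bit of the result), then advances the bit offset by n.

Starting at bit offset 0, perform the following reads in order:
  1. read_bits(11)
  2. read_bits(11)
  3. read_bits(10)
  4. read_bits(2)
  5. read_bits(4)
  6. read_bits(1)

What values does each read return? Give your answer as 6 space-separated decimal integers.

Read 1: bits[0:11] width=11 -> value=321 (bin 00101000001); offset now 11 = byte 1 bit 3; 29 bits remain
Read 2: bits[11:22] width=11 -> value=1305 (bin 10100011001); offset now 22 = byte 2 bit 6; 18 bits remain
Read 3: bits[22:32] width=10 -> value=399 (bin 0110001111); offset now 32 = byte 4 bit 0; 8 bits remain
Read 4: bits[32:34] width=2 -> value=3 (bin 11); offset now 34 = byte 4 bit 2; 6 bits remain
Read 5: bits[34:38] width=4 -> value=9 (bin 1001); offset now 38 = byte 4 bit 6; 2 bits remain
Read 6: bits[38:39] width=1 -> value=1 (bin 1); offset now 39 = byte 4 bit 7; 1 bits remain

Answer: 321 1305 399 3 9 1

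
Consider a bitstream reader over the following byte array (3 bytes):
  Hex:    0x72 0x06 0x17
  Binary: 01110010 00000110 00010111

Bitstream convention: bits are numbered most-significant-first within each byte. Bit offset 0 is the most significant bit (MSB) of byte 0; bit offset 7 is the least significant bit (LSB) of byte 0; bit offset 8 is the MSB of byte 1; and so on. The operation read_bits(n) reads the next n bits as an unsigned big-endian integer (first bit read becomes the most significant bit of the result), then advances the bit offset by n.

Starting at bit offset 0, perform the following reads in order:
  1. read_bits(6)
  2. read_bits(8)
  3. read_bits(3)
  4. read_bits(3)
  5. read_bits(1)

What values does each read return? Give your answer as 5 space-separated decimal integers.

Answer: 28 129 4 1 0

Derivation:
Read 1: bits[0:6] width=6 -> value=28 (bin 011100); offset now 6 = byte 0 bit 6; 18 bits remain
Read 2: bits[6:14] width=8 -> value=129 (bin 10000001); offset now 14 = byte 1 bit 6; 10 bits remain
Read 3: bits[14:17] width=3 -> value=4 (bin 100); offset now 17 = byte 2 bit 1; 7 bits remain
Read 4: bits[17:20] width=3 -> value=1 (bin 001); offset now 20 = byte 2 bit 4; 4 bits remain
Read 5: bits[20:21] width=1 -> value=0 (bin 0); offset now 21 = byte 2 bit 5; 3 bits remain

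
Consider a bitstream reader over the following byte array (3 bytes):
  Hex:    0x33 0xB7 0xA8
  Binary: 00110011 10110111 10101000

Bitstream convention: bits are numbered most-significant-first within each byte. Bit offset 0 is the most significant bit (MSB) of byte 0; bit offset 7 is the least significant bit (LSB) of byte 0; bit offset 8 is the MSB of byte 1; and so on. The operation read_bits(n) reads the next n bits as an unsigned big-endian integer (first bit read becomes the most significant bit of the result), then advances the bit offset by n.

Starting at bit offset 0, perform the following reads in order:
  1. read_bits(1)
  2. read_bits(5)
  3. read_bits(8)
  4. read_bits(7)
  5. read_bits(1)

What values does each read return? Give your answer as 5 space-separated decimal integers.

Read 1: bits[0:1] width=1 -> value=0 (bin 0); offset now 1 = byte 0 bit 1; 23 bits remain
Read 2: bits[1:6] width=5 -> value=12 (bin 01100); offset now 6 = byte 0 bit 6; 18 bits remain
Read 3: bits[6:14] width=8 -> value=237 (bin 11101101); offset now 14 = byte 1 bit 6; 10 bits remain
Read 4: bits[14:21] width=7 -> value=117 (bin 1110101); offset now 21 = byte 2 bit 5; 3 bits remain
Read 5: bits[21:22] width=1 -> value=0 (bin 0); offset now 22 = byte 2 bit 6; 2 bits remain

Answer: 0 12 237 117 0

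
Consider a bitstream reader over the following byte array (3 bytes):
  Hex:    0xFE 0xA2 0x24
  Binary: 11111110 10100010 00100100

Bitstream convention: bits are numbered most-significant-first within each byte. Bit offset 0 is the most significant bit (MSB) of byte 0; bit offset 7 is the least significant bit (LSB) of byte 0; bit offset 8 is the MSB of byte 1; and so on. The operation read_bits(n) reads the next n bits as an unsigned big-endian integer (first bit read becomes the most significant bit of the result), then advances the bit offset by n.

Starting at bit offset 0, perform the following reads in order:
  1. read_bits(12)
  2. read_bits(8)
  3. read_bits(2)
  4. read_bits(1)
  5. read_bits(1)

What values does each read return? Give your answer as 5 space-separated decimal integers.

Read 1: bits[0:12] width=12 -> value=4074 (bin 111111101010); offset now 12 = byte 1 bit 4; 12 bits remain
Read 2: bits[12:20] width=8 -> value=34 (bin 00100010); offset now 20 = byte 2 bit 4; 4 bits remain
Read 3: bits[20:22] width=2 -> value=1 (bin 01); offset now 22 = byte 2 bit 6; 2 bits remain
Read 4: bits[22:23] width=1 -> value=0 (bin 0); offset now 23 = byte 2 bit 7; 1 bits remain
Read 5: bits[23:24] width=1 -> value=0 (bin 0); offset now 24 = byte 3 bit 0; 0 bits remain

Answer: 4074 34 1 0 0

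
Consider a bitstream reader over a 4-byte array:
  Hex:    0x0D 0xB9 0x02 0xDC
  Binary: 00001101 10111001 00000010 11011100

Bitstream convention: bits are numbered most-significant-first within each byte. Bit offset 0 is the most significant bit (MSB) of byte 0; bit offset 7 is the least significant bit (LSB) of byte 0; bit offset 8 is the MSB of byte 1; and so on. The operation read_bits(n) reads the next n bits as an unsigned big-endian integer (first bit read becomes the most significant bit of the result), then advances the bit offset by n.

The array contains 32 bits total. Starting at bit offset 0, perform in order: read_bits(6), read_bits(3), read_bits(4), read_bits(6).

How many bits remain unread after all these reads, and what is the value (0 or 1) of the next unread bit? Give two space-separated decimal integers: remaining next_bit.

Read 1: bits[0:6] width=6 -> value=3 (bin 000011); offset now 6 = byte 0 bit 6; 26 bits remain
Read 2: bits[6:9] width=3 -> value=3 (bin 011); offset now 9 = byte 1 bit 1; 23 bits remain
Read 3: bits[9:13] width=4 -> value=7 (bin 0111); offset now 13 = byte 1 bit 5; 19 bits remain
Read 4: bits[13:19] width=6 -> value=8 (bin 001000); offset now 19 = byte 2 bit 3; 13 bits remain

Answer: 13 0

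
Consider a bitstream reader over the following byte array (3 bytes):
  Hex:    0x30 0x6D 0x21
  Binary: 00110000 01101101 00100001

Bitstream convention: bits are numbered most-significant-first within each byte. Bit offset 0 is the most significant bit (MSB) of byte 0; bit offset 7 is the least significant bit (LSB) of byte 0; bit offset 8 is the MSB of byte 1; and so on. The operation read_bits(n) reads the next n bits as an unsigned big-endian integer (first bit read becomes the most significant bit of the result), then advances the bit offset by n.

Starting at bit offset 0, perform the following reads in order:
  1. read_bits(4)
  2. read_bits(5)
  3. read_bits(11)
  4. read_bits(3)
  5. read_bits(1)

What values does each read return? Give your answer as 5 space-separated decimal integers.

Answer: 3 0 1746 0 1

Derivation:
Read 1: bits[0:4] width=4 -> value=3 (bin 0011); offset now 4 = byte 0 bit 4; 20 bits remain
Read 2: bits[4:9] width=5 -> value=0 (bin 00000); offset now 9 = byte 1 bit 1; 15 bits remain
Read 3: bits[9:20] width=11 -> value=1746 (bin 11011010010); offset now 20 = byte 2 bit 4; 4 bits remain
Read 4: bits[20:23] width=3 -> value=0 (bin 000); offset now 23 = byte 2 bit 7; 1 bits remain
Read 5: bits[23:24] width=1 -> value=1 (bin 1); offset now 24 = byte 3 bit 0; 0 bits remain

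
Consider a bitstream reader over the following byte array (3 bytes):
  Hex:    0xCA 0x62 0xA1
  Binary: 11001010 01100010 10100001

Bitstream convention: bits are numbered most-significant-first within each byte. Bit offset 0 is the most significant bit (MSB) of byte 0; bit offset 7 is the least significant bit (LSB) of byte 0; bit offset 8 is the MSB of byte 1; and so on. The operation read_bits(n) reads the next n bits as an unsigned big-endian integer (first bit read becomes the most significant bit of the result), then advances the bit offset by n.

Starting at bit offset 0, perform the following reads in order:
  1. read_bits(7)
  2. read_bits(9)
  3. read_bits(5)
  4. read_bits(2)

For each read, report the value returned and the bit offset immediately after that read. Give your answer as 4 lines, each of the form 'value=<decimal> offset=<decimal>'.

Read 1: bits[0:7] width=7 -> value=101 (bin 1100101); offset now 7 = byte 0 bit 7; 17 bits remain
Read 2: bits[7:16] width=9 -> value=98 (bin 001100010); offset now 16 = byte 2 bit 0; 8 bits remain
Read 3: bits[16:21] width=5 -> value=20 (bin 10100); offset now 21 = byte 2 bit 5; 3 bits remain
Read 4: bits[21:23] width=2 -> value=0 (bin 00); offset now 23 = byte 2 bit 7; 1 bits remain

Answer: value=101 offset=7
value=98 offset=16
value=20 offset=21
value=0 offset=23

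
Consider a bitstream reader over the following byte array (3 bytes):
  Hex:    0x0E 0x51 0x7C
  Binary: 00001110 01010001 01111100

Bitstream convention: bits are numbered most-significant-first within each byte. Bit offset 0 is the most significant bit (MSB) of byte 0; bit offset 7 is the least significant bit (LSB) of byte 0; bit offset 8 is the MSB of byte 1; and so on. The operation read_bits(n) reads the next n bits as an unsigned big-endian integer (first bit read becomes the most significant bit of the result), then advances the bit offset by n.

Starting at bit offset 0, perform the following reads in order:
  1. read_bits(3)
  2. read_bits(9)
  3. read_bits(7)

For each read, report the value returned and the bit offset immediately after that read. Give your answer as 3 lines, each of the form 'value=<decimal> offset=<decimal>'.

Answer: value=0 offset=3
value=229 offset=12
value=11 offset=19

Derivation:
Read 1: bits[0:3] width=3 -> value=0 (bin 000); offset now 3 = byte 0 bit 3; 21 bits remain
Read 2: bits[3:12] width=9 -> value=229 (bin 011100101); offset now 12 = byte 1 bit 4; 12 bits remain
Read 3: bits[12:19] width=7 -> value=11 (bin 0001011); offset now 19 = byte 2 bit 3; 5 bits remain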